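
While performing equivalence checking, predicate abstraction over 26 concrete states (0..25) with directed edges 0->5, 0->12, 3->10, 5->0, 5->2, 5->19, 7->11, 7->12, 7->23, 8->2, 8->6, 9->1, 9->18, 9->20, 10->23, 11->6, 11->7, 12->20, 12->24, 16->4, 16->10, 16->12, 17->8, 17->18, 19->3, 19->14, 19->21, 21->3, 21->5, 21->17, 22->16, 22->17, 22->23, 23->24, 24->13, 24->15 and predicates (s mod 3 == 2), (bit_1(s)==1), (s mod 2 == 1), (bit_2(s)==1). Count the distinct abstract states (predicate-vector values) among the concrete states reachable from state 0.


BFS from 0:
Concrete reachable: {0, 2, 3, 5, 6, 8, 10, 12, 13, 14, 15, 17, 18, 19, 20, 21, 23, 24}
Abstract via predicates (s mod 3 == 2), (bit_1(s)==1), (s mod 2 == 1), (bit_2(s)==1):
  (0,0,0,0) <- {0, 24}
  (0,0,0,1) <- {12}
  (0,0,1,1) <- {13, 21}
  (0,1,0,0) <- {10, 18}
  (0,1,0,1) <- {6}
  (0,1,1,0) <- {3, 19}
  (0,1,1,1) <- {15}
  (1,0,0,0) <- {8}
  (1,0,0,1) <- {20}
  (1,0,1,0) <- {17}
  (1,0,1,1) <- {5}
  (1,1,0,0) <- {2}
  (1,1,0,1) <- {14}
  (1,1,1,1) <- {23}
Distinct abstract states = 14

14


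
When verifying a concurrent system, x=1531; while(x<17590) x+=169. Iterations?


Step 1: x goes from 1531 toward 17590 by 169; the body runs while x<17590, so iterations = ceil((bound-start)/step)
Step 2: Distance=16059
Step 3: ceil(16059/169)=96

96


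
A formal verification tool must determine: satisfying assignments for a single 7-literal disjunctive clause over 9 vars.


Step 1: Total=2^9=512
Step 2: Unsat when all 7 false: 2^2=4
Step 3: Sat=512-4=508

508


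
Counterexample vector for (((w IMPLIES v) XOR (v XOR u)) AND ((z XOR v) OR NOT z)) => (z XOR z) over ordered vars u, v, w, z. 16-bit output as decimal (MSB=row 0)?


F1 = (((w IMPLIES v) XOR (v XOR u)) AND ((z XOR v) OR NOT z))
F2 = (z XOR z)
Counterexample to F1=>F2 is where F1=1 and F2=0.
Evaluate each row (bits = u,v,w,z, MSB first):
  row 0 [0000]: F1=1 F2=0 -> F1&~F2 -> 1
  row 1 [0001]: F1=1 F2=0 -> F1&~F2 -> 1
  row 2 [0010]: F1=0 F2=0 -> F1&~F2 -> 0
  row 3 [0011]: F1=0 F2=0 -> F1&~F2 -> 0
  row 4 [0100]: F1=0 F2=0 -> F1&~F2 -> 0
  row 5 [0101]: F1=0 F2=0 -> F1&~F2 -> 0
  row 6 [0110]: F1=0 F2=0 -> F1&~F2 -> 0
  row 7 [0111]: F1=0 F2=0 -> F1&~F2 -> 0
  row 8 [1000]: F1=0 F2=0 -> F1&~F2 -> 0
  row 9 [1001]: F1=0 F2=0 -> F1&~F2 -> 0
  row 10 [1010]: F1=1 F2=0 -> F1&~F2 -> 1
  row 11 [1011]: F1=1 F2=0 -> F1&~F2 -> 1
  row 12 [1100]: F1=1 F2=0 -> F1&~F2 -> 1
  row 13 [1101]: F1=0 F2=0 -> F1&~F2 -> 0
  row 14 [1110]: F1=1 F2=0 -> F1&~F2 -> 1
  row 15 [1111]: F1=0 F2=0 -> F1&~F2 -> 0
Full result column, 4 rows per line (u,v fixed per line; w,z runs 00..11 left to right):
  rows 0-3 [u,v=00]: 1100  = hex C
  rows 4-7 [u,v=01]: 0000  = hex 0
  rows 8-11 [u,v=10]: 0011  = hex 3
  rows 12-15 [u,v=11]: 1010  = hex A
Counterexample vector (row 0 .. row 15) = 1100000000111010
Output column grouped in 4s = 1100 0000 0011 1010 = 0xC03A
Convert to decimal digit by digit (value = value*16 + digit):
  C -> 12
  12*16 + 0 = 192
  192*16 + 3 = 3075
  3075*16 + 10 (A) = 49210
Decimal = 49210

49210


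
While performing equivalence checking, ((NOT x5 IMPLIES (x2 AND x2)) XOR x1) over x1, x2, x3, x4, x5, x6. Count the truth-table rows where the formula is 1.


Formula: ((NOT x5 IMPLIES (x2 AND x2)) XOR x1) over 6 vars (64 rows)
Evaluate each row (x1, x2, x3, x4, x5, x6 as bits, MSB first):
  row 0 [000000]: ((NOT 0 IMPLIES (0 AND 0)) XOR 0) -> 0
  row 1 [000001]: ((NOT 0 IMPLIES (0 AND 0)) XOR 0) -> 0
  row 2 [000010]: ((NOT 1 IMPLIES (0 AND 0)) XOR 0) -> 1
  row 3 [000011]: ((NOT 1 IMPLIES (0 AND 0)) XOR 0) -> 1
  row 4 [000100]: ((NOT 0 IMPLIES (0 AND 0)) XOR 0) -> 0
  (every remaining row is evaluated the same way; all 64 results are listed next)
Full result column, 8 rows per line (x1,x2,x3 fixed per line; x4,x5,x6 runs 000..111 left to right):
  rows 0-7 [x1,x2,x3=000]: 00110011  (ones: 4)
  rows 8-15 [x1,x2,x3=001]: 00110011  (ones: 4)
  rows 16-23 [x1,x2,x3=010]: 11111111  (ones: 8)
  rows 24-31 [x1,x2,x3=011]: 11111111  (ones: 8)
  rows 32-39 [x1,x2,x3=100]: 11001100  (ones: 4)
  rows 40-47 [x1,x2,x3=101]: 11001100  (ones: 4)
  rows 48-55 [x1,x2,x3=110]: 00000000  (ones: 0)
  rows 56-63 [x1,x2,x3=111]: 00000000  (ones: 0)
Count of 1-rows = 4+4+8+8+4+4+0+0 = 32

32


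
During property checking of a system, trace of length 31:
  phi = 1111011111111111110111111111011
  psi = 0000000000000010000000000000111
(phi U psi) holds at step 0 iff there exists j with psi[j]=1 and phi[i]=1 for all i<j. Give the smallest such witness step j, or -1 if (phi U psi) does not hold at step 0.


(phi U psi) at 0: need smallest j with psi[j]=1 and phi[i]=1 for all i in [0,j).
Scan from step 0:
  step 0: phi=1, psi=0 -> continue
  step 1: phi=1, psi=0 -> continue
  step 2: phi=1, psi=0 -> continue
  step 3: phi=1, psi=0 -> continue
  step 4: phi=0 -> phi-prefix broken from here
  step 14: psi=1 but phi already failed -> not a witness
  step 28: psi=1 but phi already failed -> not a witness
  step 29: psi=1 but phi already failed -> not a witness
  step 30: psi=1 but phi already failed -> not a witness
  end of trace: no witness -> -1
Witness step = -1

-1


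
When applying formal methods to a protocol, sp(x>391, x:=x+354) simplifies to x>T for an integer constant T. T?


Formula: sp(P, x:=E) = exists old_x. (x = E[old_x/x]) AND P[old_x/x] (old_x is the value of x before the assignment; eliminate old_x by solving x = E[old_x/x] for old_x)
Step 1: Precondition P: x>391, i.e. old_x > 391
Step 2: Assignment gives x = old_x + 354, so old_x = x - 354
Step 3: Substitute into P: x - 354 > 391
Step 4: Simplify: x > 391+354 = 745

745


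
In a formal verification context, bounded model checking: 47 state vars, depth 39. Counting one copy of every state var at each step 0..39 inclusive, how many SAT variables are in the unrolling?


BMC unrolls to depth k, creating one copy of each state var for steps 0..k.
Step count = 39 + 1 = 40 (steps 0 through 39)
Vars per step = 47
Total = 47 * 40 = 1880

1880


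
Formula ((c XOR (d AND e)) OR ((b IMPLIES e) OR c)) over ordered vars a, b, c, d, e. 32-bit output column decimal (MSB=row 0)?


Formula: ((c XOR (d AND e)) OR ((b IMPLIES e) OR c)) over a, b, c, d, e (32 rows)
Evaluate each row (bits = a,b,c,d,e, MSB first):
  row 0 [00000]: ((0 XOR (0 AND 0)) OR ((0 IMPLIES 0) OR 0)) -> 1
  row 1 [00001]: ((0 XOR (0 AND 1)) OR ((0 IMPLIES 1) OR 0)) -> 1
  row 2 [00010]: ((0 XOR (1 AND 0)) OR ((0 IMPLIES 0) OR 0)) -> 1
  row 3 [00011]: ((0 XOR (1 AND 1)) OR ((0 IMPLIES 1) OR 0)) -> 1
  row 4 [00100]: ((1 XOR (0 AND 0)) OR ((0 IMPLIES 0) OR 1)) -> 1
  row 5 [00101]: ((1 XOR (0 AND 1)) OR ((0 IMPLIES 1) OR 1)) -> 1
  row 6 [00110]: ((1 XOR (1 AND 0)) OR ((0 IMPLIES 0) OR 1)) -> 1
  row 7 [00111]: ((1 XOR (1 AND 1)) OR ((0 IMPLIES 1) OR 1)) -> 1
  row 8 [01000]: ((0 XOR (0 AND 0)) OR ((1 IMPLIES 0) OR 0)) -> 0
  row 9 [01001]: ((0 XOR (0 AND 1)) OR ((1 IMPLIES 1) OR 0)) -> 1
  row 10 [01010]: ((0 XOR (1 AND 0)) OR ((1 IMPLIES 0) OR 0)) -> 0
  row 11 [01011]: ((0 XOR (1 AND 1)) OR ((1 IMPLIES 1) OR 0)) -> 1
  row 12 [01100]: ((1 XOR (0 AND 0)) OR ((1 IMPLIES 0) OR 1)) -> 1
  row 13 [01101]: ((1 XOR (0 AND 1)) OR ((1 IMPLIES 1) OR 1)) -> 1
  row 14 [01110]: ((1 XOR (1 AND 0)) OR ((1 IMPLIES 0) OR 1)) -> 1
  row 15 [01111]: ((1 XOR (1 AND 1)) OR ((1 IMPLIES 1) OR 1)) -> 1
  row 16 [10000]: ((0 XOR (0 AND 0)) OR ((0 IMPLIES 0) OR 0)) -> 1
  row 17 [10001]: ((0 XOR (0 AND 1)) OR ((0 IMPLIES 1) OR 0)) -> 1
  row 18 [10010]: ((0 XOR (1 AND 0)) OR ((0 IMPLIES 0) OR 0)) -> 1
  row 19 [10011]: ((0 XOR (1 AND 1)) OR ((0 IMPLIES 1) OR 0)) -> 1
  row 20 [10100]: ((1 XOR (0 AND 0)) OR ((0 IMPLIES 0) OR 1)) -> 1
  row 21 [10101]: ((1 XOR (0 AND 1)) OR ((0 IMPLIES 1) OR 1)) -> 1
  row 22 [10110]: ((1 XOR (1 AND 0)) OR ((0 IMPLIES 0) OR 1)) -> 1
  row 23 [10111]: ((1 XOR (1 AND 1)) OR ((0 IMPLIES 1) OR 1)) -> 1
  row 24 [11000]: ((0 XOR (0 AND 0)) OR ((1 IMPLIES 0) OR 0)) -> 0
  row 25 [11001]: ((0 XOR (0 AND 1)) OR ((1 IMPLIES 1) OR 0)) -> 1
  row 26 [11010]: ((0 XOR (1 AND 0)) OR ((1 IMPLIES 0) OR 0)) -> 0
  row 27 [11011]: ((0 XOR (1 AND 1)) OR ((1 IMPLIES 1) OR 0)) -> 1
  row 28 [11100]: ((1 XOR (0 AND 0)) OR ((1 IMPLIES 0) OR 1)) -> 1
  row 29 [11101]: ((1 XOR (0 AND 1)) OR ((1 IMPLIES 1) OR 1)) -> 1
  row 30 [11110]: ((1 XOR (1 AND 0)) OR ((1 IMPLIES 0) OR 1)) -> 1
  row 31 [11111]: ((1 XOR (1 AND 1)) OR ((1 IMPLIES 1) OR 1)) -> 1
Full result column, 4 rows per line (a,b,c fixed per line; d,e runs 00..11 left to right):
  rows 0-3 [a,b,c=000]: 1111  = hex F
  rows 4-7 [a,b,c=001]: 1111  = hex F
  rows 8-11 [a,b,c=010]: 0101  = hex 5
  rows 12-15 [a,b,c=011]: 1111  = hex F
  rows 16-19 [a,b,c=100]: 1111  = hex F
  rows 20-23 [a,b,c=101]: 1111  = hex F
  rows 24-27 [a,b,c=110]: 0101  = hex 5
  rows 28-31 [a,b,c=111]: 1111  = hex F
Output column (row 0 .. row 31) = 11111111010111111111111101011111
Output column grouped in 4s = 1111 1111 0101 1111 1111 1111 0101 1111 = 0xFF5FFF5F
Convert to decimal digit by digit (value = value*16 + digit):
  F -> 15
  15*16 + 15 (F) = 255
  255*16 + 5 = 4085
  4085*16 + 15 (F) = 65375
  65375*16 + 15 (F) = 1046015
  1046015*16 + 15 (F) = 16736255
  16736255*16 + 5 = 267780085
  267780085*16 + 15 (F) = 4284481375
Decimal = 4284481375

4284481375


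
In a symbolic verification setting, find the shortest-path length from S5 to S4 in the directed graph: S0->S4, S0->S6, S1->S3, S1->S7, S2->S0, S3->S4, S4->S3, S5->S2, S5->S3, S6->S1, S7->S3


BFS layer-by-layer from S5:
  dist 0: {S5}
  dist 1: {S2, S3}
  dist 2: {S0, S4}
  -> S4 reached at distance 2
Shortest path length = 2

2


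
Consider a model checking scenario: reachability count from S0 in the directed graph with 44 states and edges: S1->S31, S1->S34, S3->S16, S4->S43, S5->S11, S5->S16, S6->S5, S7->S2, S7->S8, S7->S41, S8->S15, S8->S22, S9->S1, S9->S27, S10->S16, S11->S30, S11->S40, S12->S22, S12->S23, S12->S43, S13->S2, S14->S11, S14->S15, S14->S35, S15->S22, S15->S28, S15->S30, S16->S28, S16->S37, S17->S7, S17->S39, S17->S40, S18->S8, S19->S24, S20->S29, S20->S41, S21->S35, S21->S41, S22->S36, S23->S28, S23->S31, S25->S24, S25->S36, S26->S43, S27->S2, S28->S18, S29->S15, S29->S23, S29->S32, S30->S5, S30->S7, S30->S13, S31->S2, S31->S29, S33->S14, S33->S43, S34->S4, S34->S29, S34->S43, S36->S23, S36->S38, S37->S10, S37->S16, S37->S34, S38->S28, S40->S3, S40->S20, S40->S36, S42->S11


BFS from S0:
  layer 0: {S0}
Reachable set: {S0}
Count = 1

1


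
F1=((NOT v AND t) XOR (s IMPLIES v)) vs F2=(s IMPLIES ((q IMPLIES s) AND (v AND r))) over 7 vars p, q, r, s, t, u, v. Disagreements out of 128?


F1 = ((NOT v AND t) XOR (s IMPLIES v))
F2 = (s IMPLIES ((q IMPLIES s) AND (v AND r)))
Evaluate both on each of 128 rows (bits = p,q,r,s,t,u,v):
  row 0 [0000000]: F1=1 F2=1 -> 0
  row 1 [0000001]: F1=1 F2=1 -> 0
  row 2 [0000010]: F1=1 F2=1 -> 0
  row 3 [0000011]: F1=1 F2=1 -> 0
  row 4 [0000100]: F1=0 F2=1 (differ) -> 1
  (every remaining row is evaluated the same way; all 128 results are listed next)
Full result column, 8 rows per line (p,q,r,s fixed per line; t,u,v runs 000..111 left to right):
  rows 0-7 [p,q,r,s=0000]: 00001010  (ones: 2)
  rows 8-15 [p,q,r,s=0001]: 01011111  (ones: 6)
  rows 16-23 [p,q,r,s=0010]: 00001010  (ones: 2)
  rows 24-31 [p,q,r,s=0011]: 00001010  (ones: 2)
  rows 32-39 [p,q,r,s=0100]: 00001010  (ones: 2)
  rows 40-47 [p,q,r,s=0101]: 01011111  (ones: 6)
  rows 48-55 [p,q,r,s=0110]: 00001010  (ones: 2)
  rows 56-63 [p,q,r,s=0111]: 00001010  (ones: 2)
  rows 64-71 [p,q,r,s=1000]: 00001010  (ones: 2)
  rows 72-79 [p,q,r,s=1001]: 01011111  (ones: 6)
  rows 80-87 [p,q,r,s=1010]: 00001010  (ones: 2)
  rows 88-95 [p,q,r,s=1011]: 00001010  (ones: 2)
  rows 96-103 [p,q,r,s=1100]: 00001010  (ones: 2)
  rows 104-111 [p,q,r,s=1101]: 01011111  (ones: 6)
  rows 112-119 [p,q,r,s=1110]: 00001010  (ones: 2)
  rows 120-127 [p,q,r,s=1111]: 00001010  (ones: 2)
Disagreements = 2+6+2+2+2+6+2+2+2+6+2+2+2+6+2+2 = 48

48


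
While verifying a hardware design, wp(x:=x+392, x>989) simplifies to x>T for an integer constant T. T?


Formula: wp(x:=E, P) = P[E/x] (substitute E for x in postcondition)
Step 1: Postcondition: x>989
Step 2: Substitute x+392 for x: x+392>989
Step 3: Solve for x: x > 989-392 = 597

597


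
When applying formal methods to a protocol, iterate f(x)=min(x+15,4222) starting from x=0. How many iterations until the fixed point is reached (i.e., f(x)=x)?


Step 1: x=0, cap=4222, increment=15
Step 2: x grows by 15 each step until capped at 4222; fixed point is x=4222
Step 3: iterations = ceil(4222/15) = 282

282


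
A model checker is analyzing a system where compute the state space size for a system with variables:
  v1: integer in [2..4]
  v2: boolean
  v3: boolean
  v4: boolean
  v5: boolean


State space = product of domain sizes of all variables.
Domain sizes:
  v1 (integer in [2..4]): 3
  v2 (boolean): 2
  v3 (boolean): 2
  v4 (boolean): 2
  v5 (boolean): 2
Product = 3 * 2 * 2 * 2 * 2 = 48

48


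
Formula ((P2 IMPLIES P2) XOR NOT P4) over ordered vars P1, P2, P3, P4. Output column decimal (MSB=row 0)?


Formula: ((P2 IMPLIES P2) XOR NOT P4) over P1, P2, P3, P4 (16 rows)
Evaluate each row (bits = P1,P2,P3,P4, MSB first):
  row 0 [0000]: ((0 IMPLIES 0) XOR NOT 0) -> 0
  row 1 [0001]: ((0 IMPLIES 0) XOR NOT 1) -> 1
  row 2 [0010]: ((0 IMPLIES 0) XOR NOT 0) -> 0
  row 3 [0011]: ((0 IMPLIES 0) XOR NOT 1) -> 1
  row 4 [0100]: ((1 IMPLIES 1) XOR NOT 0) -> 0
  row 5 [0101]: ((1 IMPLIES 1) XOR NOT 1) -> 1
  row 6 [0110]: ((1 IMPLIES 1) XOR NOT 0) -> 0
  row 7 [0111]: ((1 IMPLIES 1) XOR NOT 1) -> 1
  row 8 [1000]: ((0 IMPLIES 0) XOR NOT 0) -> 0
  row 9 [1001]: ((0 IMPLIES 0) XOR NOT 1) -> 1
  row 10 [1010]: ((0 IMPLIES 0) XOR NOT 0) -> 0
  row 11 [1011]: ((0 IMPLIES 0) XOR NOT 1) -> 1
  row 12 [1100]: ((1 IMPLIES 1) XOR NOT 0) -> 0
  row 13 [1101]: ((1 IMPLIES 1) XOR NOT 1) -> 1
  row 14 [1110]: ((1 IMPLIES 1) XOR NOT 0) -> 0
  row 15 [1111]: ((1 IMPLIES 1) XOR NOT 1) -> 1
Full result column, 4 rows per line (P1,P2 fixed per line; P3,P4 runs 00..11 left to right):
  rows 0-3 [P1,P2=00]: 0101  = hex 5
  rows 4-7 [P1,P2=01]: 0101  = hex 5
  rows 8-11 [P1,P2=10]: 0101  = hex 5
  rows 12-15 [P1,P2=11]: 0101  = hex 5
Output column (row 0 .. row 15) = 0101010101010101
Output column grouped in 4s = 0101 0101 0101 0101 = 0x5555
Convert to decimal digit by digit (value = value*16 + digit):
  5 -> 5
  5*16 + 5 = 85
  85*16 + 5 = 1365
  1365*16 + 5 = 21845
Decimal = 21845

21845


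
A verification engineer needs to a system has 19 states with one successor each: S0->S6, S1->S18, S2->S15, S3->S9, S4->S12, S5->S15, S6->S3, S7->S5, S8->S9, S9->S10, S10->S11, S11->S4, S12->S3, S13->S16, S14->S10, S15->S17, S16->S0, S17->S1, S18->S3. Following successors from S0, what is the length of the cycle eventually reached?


Trace from S0 until a state repeats:
  S0 -> S6 -> S3 -> S9 -> S10 -> S11 -> S4 -> S12 -> S3
S3 first seen at step 2, revisited at step 8.
Cycle length = 8 - 2 = 6

6


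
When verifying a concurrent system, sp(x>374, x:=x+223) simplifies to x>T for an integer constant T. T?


Formula: sp(P, x:=E) = exists old_x. (x = E[old_x/x]) AND P[old_x/x] (old_x is the value of x before the assignment; eliminate old_x by solving x = E[old_x/x] for old_x)
Step 1: Precondition P: x>374, i.e. old_x > 374
Step 2: Assignment gives x = old_x + 223, so old_x = x - 223
Step 3: Substitute into P: x - 223 > 374
Step 4: Simplify: x > 374+223 = 597

597


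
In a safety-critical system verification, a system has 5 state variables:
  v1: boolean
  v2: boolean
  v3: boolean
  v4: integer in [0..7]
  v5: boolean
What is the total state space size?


State space = product of domain sizes of all variables.
Domain sizes:
  v1 (boolean): 2
  v2 (boolean): 2
  v3 (boolean): 2
  v4 (integer in [0..7]): 8
  v5 (boolean): 2
Product = 2 * 2 * 2 * 8 * 2 = 128

128


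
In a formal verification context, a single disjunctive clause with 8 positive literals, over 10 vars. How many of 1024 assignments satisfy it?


Step 1: Total=2^10=1024
Step 2: Unsat when all 8 false: 2^2=4
Step 3: Sat=1024-4=1020

1020


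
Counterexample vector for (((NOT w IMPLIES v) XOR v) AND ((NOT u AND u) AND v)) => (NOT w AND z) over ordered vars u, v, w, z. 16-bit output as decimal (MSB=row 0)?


F1 = (((NOT w IMPLIES v) XOR v) AND ((NOT u AND u) AND v))
F2 = (NOT w AND z)
Counterexample to F1=>F2 is where F1=1 and F2=0.
Evaluate each row (bits = u,v,w,z, MSB first):
  row 0 [0000]: F1=0 F2=0 -> F1&~F2 -> 0
  row 1 [0001]: F1=0 F2=1 -> F1&~F2 -> 0
  row 2 [0010]: F1=0 F2=0 -> F1&~F2 -> 0
  row 3 [0011]: F1=0 F2=0 -> F1&~F2 -> 0
  row 4 [0100]: F1=0 F2=0 -> F1&~F2 -> 0
  row 5 [0101]: F1=0 F2=1 -> F1&~F2 -> 0
  row 6 [0110]: F1=0 F2=0 -> F1&~F2 -> 0
  row 7 [0111]: F1=0 F2=0 -> F1&~F2 -> 0
  row 8 [1000]: F1=0 F2=0 -> F1&~F2 -> 0
  row 9 [1001]: F1=0 F2=1 -> F1&~F2 -> 0
  row 10 [1010]: F1=0 F2=0 -> F1&~F2 -> 0
  row 11 [1011]: F1=0 F2=0 -> F1&~F2 -> 0
  row 12 [1100]: F1=0 F2=0 -> F1&~F2 -> 0
  row 13 [1101]: F1=0 F2=1 -> F1&~F2 -> 0
  row 14 [1110]: F1=0 F2=0 -> F1&~F2 -> 0
  row 15 [1111]: F1=0 F2=0 -> F1&~F2 -> 0
Full result column, 4 rows per line (u,v fixed per line; w,z runs 00..11 left to right):
  rows 0-3 [u,v=00]: 0000  = hex 0
  rows 4-7 [u,v=01]: 0000  = hex 0
  rows 8-11 [u,v=10]: 0000  = hex 0
  rows 12-15 [u,v=11]: 0000  = hex 0
Counterexample vector (row 0 .. row 15) = 0000000000000000
Output column grouped in 4s = 0000 0000 0000 0000 = 0x0000
Convert to decimal digit by digit (value = value*16 + digit):
  0 -> 0
  0*16 + 0 = 0
  0*16 + 0 = 0
  0*16 + 0 = 0
Decimal = 0

0


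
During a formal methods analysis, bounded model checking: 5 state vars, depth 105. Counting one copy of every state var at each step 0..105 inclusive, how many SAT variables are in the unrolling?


BMC unrolls to depth k, creating one copy of each state var for steps 0..k.
Step count = 105 + 1 = 106 (steps 0 through 105)
Vars per step = 5
Total = 5 * 106 = 530

530


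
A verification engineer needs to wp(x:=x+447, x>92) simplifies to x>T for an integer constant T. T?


Formula: wp(x:=E, P) = P[E/x] (substitute E for x in postcondition)
Step 1: Postcondition: x>92
Step 2: Substitute x+447 for x: x+447>92
Step 3: Solve for x: x > 92-447 = -355

-355


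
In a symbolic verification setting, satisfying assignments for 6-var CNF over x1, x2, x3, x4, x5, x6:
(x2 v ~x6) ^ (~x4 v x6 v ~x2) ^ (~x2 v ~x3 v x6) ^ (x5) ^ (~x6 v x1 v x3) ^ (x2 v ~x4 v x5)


CNF with 6 clauses over 6 vars (64 assignments).
An assignment satisfies CNF iff every clause has >=1 true literal.
Check each row (bits = x1,x2,x3,x4,x5,x6; clause T/F shown):
  row 0 [000000]: clauses=TTTFTT -> 0
  row 1 [000001]: clauses=FTTFFT -> 0
  row 2 [000010]: clauses=TTTTTT -> 1
  row 3 [000011]: clauses=FTTTFT -> 0
  row 4 [000100]: clauses=TTTFTF -> 0
  (every remaining row is evaluated the same way; all 64 results are listed next)
Full result column, 8 rows per line (x1,x2,x3 fixed per line; x4,x5,x6 runs 000..111 left to right):
  rows 0-7 [x1,x2,x3=000]: 00100010  (ones: 2)
  rows 8-15 [x1,x2,x3=001]: 00100010  (ones: 2)
  rows 16-23 [x1,x2,x3=010]: 00100000  (ones: 1)
  rows 24-31 [x1,x2,x3=011]: 00010001  (ones: 2)
  rows 32-39 [x1,x2,x3=100]: 00100010  (ones: 2)
  rows 40-47 [x1,x2,x3=101]: 00100010  (ones: 2)
  rows 48-55 [x1,x2,x3=110]: 00110001  (ones: 3)
  rows 56-63 [x1,x2,x3=111]: 00010001  (ones: 2)
Satisfying assignments = 2+2+1+2+2+2+3+2 = 16

16


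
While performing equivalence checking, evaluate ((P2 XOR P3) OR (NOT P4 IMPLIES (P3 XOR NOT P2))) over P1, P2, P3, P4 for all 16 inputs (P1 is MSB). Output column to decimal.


Formula: ((P2 XOR P3) OR (NOT P4 IMPLIES (P3 XOR NOT P2))) over P1, P2, P3, P4 (16 rows)
Evaluate each row (bits = P1,P2,P3,P4, MSB first):
  row 0 [0000]: ((0 XOR 0) OR (NOT 0 IMPLIES (0 XOR NOT 0))) -> 1
  row 1 [0001]: ((0 XOR 0) OR (NOT 1 IMPLIES (0 XOR NOT 0))) -> 1
  row 2 [0010]: ((0 XOR 1) OR (NOT 0 IMPLIES (1 XOR NOT 0))) -> 1
  row 3 [0011]: ((0 XOR 1) OR (NOT 1 IMPLIES (1 XOR NOT 0))) -> 1
  row 4 [0100]: ((1 XOR 0) OR (NOT 0 IMPLIES (0 XOR NOT 1))) -> 1
  row 5 [0101]: ((1 XOR 0) OR (NOT 1 IMPLIES (0 XOR NOT 1))) -> 1
  row 6 [0110]: ((1 XOR 1) OR (NOT 0 IMPLIES (1 XOR NOT 1))) -> 1
  row 7 [0111]: ((1 XOR 1) OR (NOT 1 IMPLIES (1 XOR NOT 1))) -> 1
  row 8 [1000]: ((0 XOR 0) OR (NOT 0 IMPLIES (0 XOR NOT 0))) -> 1
  row 9 [1001]: ((0 XOR 0) OR (NOT 1 IMPLIES (0 XOR NOT 0))) -> 1
  row 10 [1010]: ((0 XOR 1) OR (NOT 0 IMPLIES (1 XOR NOT 0))) -> 1
  row 11 [1011]: ((0 XOR 1) OR (NOT 1 IMPLIES (1 XOR NOT 0))) -> 1
  row 12 [1100]: ((1 XOR 0) OR (NOT 0 IMPLIES (0 XOR NOT 1))) -> 1
  row 13 [1101]: ((1 XOR 0) OR (NOT 1 IMPLIES (0 XOR NOT 1))) -> 1
  row 14 [1110]: ((1 XOR 1) OR (NOT 0 IMPLIES (1 XOR NOT 1))) -> 1
  row 15 [1111]: ((1 XOR 1) OR (NOT 1 IMPLIES (1 XOR NOT 1))) -> 1
Full result column, 4 rows per line (P1,P2 fixed per line; P3,P4 runs 00..11 left to right):
  rows 0-3 [P1,P2=00]: 1111  = hex F
  rows 4-7 [P1,P2=01]: 1111  = hex F
  rows 8-11 [P1,P2=10]: 1111  = hex F
  rows 12-15 [P1,P2=11]: 1111  = hex F
Output column (row 0 .. row 15) = 1111111111111111
Output column grouped in 4s = 1111 1111 1111 1111 = 0xFFFF
Convert to decimal digit by digit (value = value*16 + digit):
  F -> 15
  15*16 + 15 (F) = 255
  255*16 + 15 (F) = 4095
  4095*16 + 15 (F) = 65535
Decimal = 65535

65535


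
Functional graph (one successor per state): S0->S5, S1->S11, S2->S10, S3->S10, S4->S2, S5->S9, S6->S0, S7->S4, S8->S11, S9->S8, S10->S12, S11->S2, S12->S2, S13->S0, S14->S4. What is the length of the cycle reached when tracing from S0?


Trace from S0 until a state repeats:
  S0 -> S5 -> S9 -> S8 -> S11 -> S2 -> S10 -> S12 -> S2
S2 first seen at step 5, revisited at step 8.
Cycle length = 8 - 5 = 3

3


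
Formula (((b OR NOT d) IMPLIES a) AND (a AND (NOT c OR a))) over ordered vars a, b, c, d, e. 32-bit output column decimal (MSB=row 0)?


Formula: (((b OR NOT d) IMPLIES a) AND (a AND (NOT c OR a))) over a, b, c, d, e (32 rows)
Evaluate each row (bits = a,b,c,d,e, MSB first):
  row 0 [00000]: (((0 OR NOT 0) IMPLIES 0) AND (0 AND (NOT 0 OR 0))) -> 0
  row 1 [00001]: (((0 OR NOT 0) IMPLIES 0) AND (0 AND (NOT 0 OR 0))) -> 0
  row 2 [00010]: (((0 OR NOT 1) IMPLIES 0) AND (0 AND (NOT 0 OR 0))) -> 0
  row 3 [00011]: (((0 OR NOT 1) IMPLIES 0) AND (0 AND (NOT 0 OR 0))) -> 0
  row 4 [00100]: (((0 OR NOT 0) IMPLIES 0) AND (0 AND (NOT 1 OR 0))) -> 0
  row 5 [00101]: (((0 OR NOT 0) IMPLIES 0) AND (0 AND (NOT 1 OR 0))) -> 0
  row 6 [00110]: (((0 OR NOT 1) IMPLIES 0) AND (0 AND (NOT 1 OR 0))) -> 0
  row 7 [00111]: (((0 OR NOT 1) IMPLIES 0) AND (0 AND (NOT 1 OR 0))) -> 0
  row 8 [01000]: (((1 OR NOT 0) IMPLIES 0) AND (0 AND (NOT 0 OR 0))) -> 0
  row 9 [01001]: (((1 OR NOT 0) IMPLIES 0) AND (0 AND (NOT 0 OR 0))) -> 0
  row 10 [01010]: (((1 OR NOT 1) IMPLIES 0) AND (0 AND (NOT 0 OR 0))) -> 0
  row 11 [01011]: (((1 OR NOT 1) IMPLIES 0) AND (0 AND (NOT 0 OR 0))) -> 0
  row 12 [01100]: (((1 OR NOT 0) IMPLIES 0) AND (0 AND (NOT 1 OR 0))) -> 0
  row 13 [01101]: (((1 OR NOT 0) IMPLIES 0) AND (0 AND (NOT 1 OR 0))) -> 0
  row 14 [01110]: (((1 OR NOT 1) IMPLIES 0) AND (0 AND (NOT 1 OR 0))) -> 0
  row 15 [01111]: (((1 OR NOT 1) IMPLIES 0) AND (0 AND (NOT 1 OR 0))) -> 0
  row 16 [10000]: (((0 OR NOT 0) IMPLIES 1) AND (1 AND (NOT 0 OR 1))) -> 1
  row 17 [10001]: (((0 OR NOT 0) IMPLIES 1) AND (1 AND (NOT 0 OR 1))) -> 1
  row 18 [10010]: (((0 OR NOT 1) IMPLIES 1) AND (1 AND (NOT 0 OR 1))) -> 1
  row 19 [10011]: (((0 OR NOT 1) IMPLIES 1) AND (1 AND (NOT 0 OR 1))) -> 1
  row 20 [10100]: (((0 OR NOT 0) IMPLIES 1) AND (1 AND (NOT 1 OR 1))) -> 1
  row 21 [10101]: (((0 OR NOT 0) IMPLIES 1) AND (1 AND (NOT 1 OR 1))) -> 1
  row 22 [10110]: (((0 OR NOT 1) IMPLIES 1) AND (1 AND (NOT 1 OR 1))) -> 1
  row 23 [10111]: (((0 OR NOT 1) IMPLIES 1) AND (1 AND (NOT 1 OR 1))) -> 1
  row 24 [11000]: (((1 OR NOT 0) IMPLIES 1) AND (1 AND (NOT 0 OR 1))) -> 1
  row 25 [11001]: (((1 OR NOT 0) IMPLIES 1) AND (1 AND (NOT 0 OR 1))) -> 1
  row 26 [11010]: (((1 OR NOT 1) IMPLIES 1) AND (1 AND (NOT 0 OR 1))) -> 1
  row 27 [11011]: (((1 OR NOT 1) IMPLIES 1) AND (1 AND (NOT 0 OR 1))) -> 1
  row 28 [11100]: (((1 OR NOT 0) IMPLIES 1) AND (1 AND (NOT 1 OR 1))) -> 1
  row 29 [11101]: (((1 OR NOT 0) IMPLIES 1) AND (1 AND (NOT 1 OR 1))) -> 1
  row 30 [11110]: (((1 OR NOT 1) IMPLIES 1) AND (1 AND (NOT 1 OR 1))) -> 1
  row 31 [11111]: (((1 OR NOT 1) IMPLIES 1) AND (1 AND (NOT 1 OR 1))) -> 1
Full result column, 4 rows per line (a,b,c fixed per line; d,e runs 00..11 left to right):
  rows 0-3 [a,b,c=000]: 0000  = hex 0
  rows 4-7 [a,b,c=001]: 0000  = hex 0
  rows 8-11 [a,b,c=010]: 0000  = hex 0
  rows 12-15 [a,b,c=011]: 0000  = hex 0
  rows 16-19 [a,b,c=100]: 1111  = hex F
  rows 20-23 [a,b,c=101]: 1111  = hex F
  rows 24-27 [a,b,c=110]: 1111  = hex F
  rows 28-31 [a,b,c=111]: 1111  = hex F
Output column (row 0 .. row 31) = 00000000000000001111111111111111
Output column grouped in 4s = 0000 0000 0000 0000 1111 1111 1111 1111 = 0x0000FFFF
Convert to decimal digit by digit (value = value*16 + digit):
  0 -> 0
  0*16 + 0 = 0
  0*16 + 0 = 0
  0*16 + 0 = 0
  0*16 + 15 (F) = 15
  15*16 + 15 (F) = 255
  255*16 + 15 (F) = 4095
  4095*16 + 15 (F) = 65535
Decimal = 65535

65535


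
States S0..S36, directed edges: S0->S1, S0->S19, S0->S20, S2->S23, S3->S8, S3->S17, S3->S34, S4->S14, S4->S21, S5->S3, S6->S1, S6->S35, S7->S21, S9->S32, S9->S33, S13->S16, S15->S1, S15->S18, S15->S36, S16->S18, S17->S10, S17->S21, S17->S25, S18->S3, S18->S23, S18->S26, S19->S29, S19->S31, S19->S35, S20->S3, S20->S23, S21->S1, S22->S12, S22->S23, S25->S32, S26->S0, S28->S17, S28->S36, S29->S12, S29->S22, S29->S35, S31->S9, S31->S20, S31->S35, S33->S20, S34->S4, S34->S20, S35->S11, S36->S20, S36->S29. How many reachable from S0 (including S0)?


BFS from S0:
  layer 0: {S0}
  layer 1: {S1, S19, S20}
  layer 2: {S3, S23, S29, S31, S35}
  layer 3: {S8, S9, S11, S12, S17, S22, S34}
  layer 4: {S4, S10, S21, S25, S32, S33}
  layer 5: {S14}
Reachable set: {S0, S1, S3, S4, S8, S9, S10, S11, S12, S14, S17, S19, S20, S21, S22, S23, S25, S29, S31, S32, S33, S34, S35}
Count = 23

23


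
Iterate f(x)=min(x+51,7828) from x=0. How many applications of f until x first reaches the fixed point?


Step 1: x=0, cap=7828, increment=51
Step 2: x grows by 51 each step until capped at 7828; fixed point is x=7828
Step 3: iterations = ceil(7828/51) = 154

154


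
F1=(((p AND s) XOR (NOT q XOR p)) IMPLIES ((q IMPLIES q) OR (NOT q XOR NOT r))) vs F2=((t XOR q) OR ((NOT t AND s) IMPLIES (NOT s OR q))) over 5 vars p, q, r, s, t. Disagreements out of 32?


F1 = (((p AND s) XOR (NOT q XOR p)) IMPLIES ((q IMPLIES q) OR (NOT q XOR NOT r)))
F2 = ((t XOR q) OR ((NOT t AND s) IMPLIES (NOT s OR q)))
Evaluate both on each of 32 rows (bits = p,q,r,s,t):
  row 0 [00000]: F1=1 F2=1 -> 0
  row 1 [00001]: F1=1 F2=1 -> 0
  row 2 [00010]: F1=1 F2=0 (differ) -> 1
  row 3 [00011]: F1=1 F2=1 -> 0
  row 4 [00100]: F1=1 F2=1 -> 0
  row 5 [00101]: F1=1 F2=1 -> 0
  row 6 [00110]: F1=1 F2=0 (differ) -> 1
  row 7 [00111]: F1=1 F2=1 -> 0
  row 8 [01000]: F1=1 F2=1 -> 0
  row 9 [01001]: F1=1 F2=1 -> 0
  row 10 [01010]: F1=1 F2=1 -> 0
  row 11 [01011]: F1=1 F2=1 -> 0
  row 12 [01100]: F1=1 F2=1 -> 0
  row 13 [01101]: F1=1 F2=1 -> 0
  row 14 [01110]: F1=1 F2=1 -> 0
  row 15 [01111]: F1=1 F2=1 -> 0
  row 16 [10000]: F1=1 F2=1 -> 0
  row 17 [10001]: F1=1 F2=1 -> 0
  row 18 [10010]: F1=1 F2=0 (differ) -> 1
  row 19 [10011]: F1=1 F2=1 -> 0
  row 20 [10100]: F1=1 F2=1 -> 0
  row 21 [10101]: F1=1 F2=1 -> 0
  row 22 [10110]: F1=1 F2=0 (differ) -> 1
  row 23 [10111]: F1=1 F2=1 -> 0
  row 24 [11000]: F1=1 F2=1 -> 0
  row 25 [11001]: F1=1 F2=1 -> 0
  row 26 [11010]: F1=1 F2=1 -> 0
  row 27 [11011]: F1=1 F2=1 -> 0
  row 28 [11100]: F1=1 F2=1 -> 0
  row 29 [11101]: F1=1 F2=1 -> 0
  row 30 [11110]: F1=1 F2=1 -> 0
  row 31 [11111]: F1=1 F2=1 -> 0
Full result column, 8 rows per line (p,q fixed per line; r,s,t runs 000..111 left to right):
  rows 0-7 [p,q=00]: 00100010  (ones: 2)
  rows 8-15 [p,q=01]: 00000000  (ones: 0)
  rows 16-23 [p,q=10]: 00100010  (ones: 2)
  rows 24-31 [p,q=11]: 00000000  (ones: 0)
Disagreements = 2+0+2+0 = 4

4


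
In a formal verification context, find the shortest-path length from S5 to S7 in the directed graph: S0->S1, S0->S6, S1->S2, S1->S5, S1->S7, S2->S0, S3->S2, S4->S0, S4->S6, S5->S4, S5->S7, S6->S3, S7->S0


BFS layer-by-layer from S5:
  dist 0: {S5}
  dist 1: {S4, S7}
  -> S7 reached at distance 1
Shortest path length = 1

1


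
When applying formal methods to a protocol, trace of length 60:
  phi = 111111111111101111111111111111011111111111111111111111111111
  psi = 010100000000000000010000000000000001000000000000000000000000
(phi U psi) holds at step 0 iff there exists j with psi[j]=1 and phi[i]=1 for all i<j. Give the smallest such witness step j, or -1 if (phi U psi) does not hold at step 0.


(phi U psi) at 0: need smallest j with psi[j]=1 and phi[i]=1 for all i in [0,j).
Scan from step 0:
  step 0: phi=1, psi=0 -> continue
  step 1: psi=1 and phi held for [0,1) -> witness found
Witness step = 1

1


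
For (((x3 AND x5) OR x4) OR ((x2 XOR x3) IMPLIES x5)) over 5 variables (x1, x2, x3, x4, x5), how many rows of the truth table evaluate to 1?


Formula: (((x3 AND x5) OR x4) OR ((x2 XOR x3) IMPLIES x5)) over 5 vars (32 rows)
Evaluate each row (x1, x2, x3, x4, x5 as bits, MSB first):
  row 0 [00000]: (((0 AND 0) OR 0) OR ((0 XOR 0) IMPLIES 0)) -> 1
  row 1 [00001]: (((0 AND 1) OR 0) OR ((0 XOR 0) IMPLIES 1)) -> 1
  row 2 [00010]: (((0 AND 0) OR 1) OR ((0 XOR 0) IMPLIES 0)) -> 1
  row 3 [00011]: (((0 AND 1) OR 1) OR ((0 XOR 0) IMPLIES 1)) -> 1
  row 4 [00100]: (((1 AND 0) OR 0) OR ((0 XOR 1) IMPLIES 0)) -> 0
  row 5 [00101]: (((1 AND 1) OR 0) OR ((0 XOR 1) IMPLIES 1)) -> 1
  row 6 [00110]: (((1 AND 0) OR 1) OR ((0 XOR 1) IMPLIES 0)) -> 1
  row 7 [00111]: (((1 AND 1) OR 1) OR ((0 XOR 1) IMPLIES 1)) -> 1
  row 8 [01000]: (((0 AND 0) OR 0) OR ((1 XOR 0) IMPLIES 0)) -> 0
  row 9 [01001]: (((0 AND 1) OR 0) OR ((1 XOR 0) IMPLIES 1)) -> 1
  row 10 [01010]: (((0 AND 0) OR 1) OR ((1 XOR 0) IMPLIES 0)) -> 1
  row 11 [01011]: (((0 AND 1) OR 1) OR ((1 XOR 0) IMPLIES 1)) -> 1
  row 12 [01100]: (((1 AND 0) OR 0) OR ((1 XOR 1) IMPLIES 0)) -> 1
  row 13 [01101]: (((1 AND 1) OR 0) OR ((1 XOR 1) IMPLIES 1)) -> 1
  row 14 [01110]: (((1 AND 0) OR 1) OR ((1 XOR 1) IMPLIES 0)) -> 1
  row 15 [01111]: (((1 AND 1) OR 1) OR ((1 XOR 1) IMPLIES 1)) -> 1
  row 16 [10000]: (((0 AND 0) OR 0) OR ((0 XOR 0) IMPLIES 0)) -> 1
  row 17 [10001]: (((0 AND 1) OR 0) OR ((0 XOR 0) IMPLIES 1)) -> 1
  row 18 [10010]: (((0 AND 0) OR 1) OR ((0 XOR 0) IMPLIES 0)) -> 1
  row 19 [10011]: (((0 AND 1) OR 1) OR ((0 XOR 0) IMPLIES 1)) -> 1
  row 20 [10100]: (((1 AND 0) OR 0) OR ((0 XOR 1) IMPLIES 0)) -> 0
  row 21 [10101]: (((1 AND 1) OR 0) OR ((0 XOR 1) IMPLIES 1)) -> 1
  row 22 [10110]: (((1 AND 0) OR 1) OR ((0 XOR 1) IMPLIES 0)) -> 1
  row 23 [10111]: (((1 AND 1) OR 1) OR ((0 XOR 1) IMPLIES 1)) -> 1
  row 24 [11000]: (((0 AND 0) OR 0) OR ((1 XOR 0) IMPLIES 0)) -> 0
  row 25 [11001]: (((0 AND 1) OR 0) OR ((1 XOR 0) IMPLIES 1)) -> 1
  row 26 [11010]: (((0 AND 0) OR 1) OR ((1 XOR 0) IMPLIES 0)) -> 1
  row 27 [11011]: (((0 AND 1) OR 1) OR ((1 XOR 0) IMPLIES 1)) -> 1
  row 28 [11100]: (((1 AND 0) OR 0) OR ((1 XOR 1) IMPLIES 0)) -> 1
  row 29 [11101]: (((1 AND 1) OR 0) OR ((1 XOR 1) IMPLIES 1)) -> 1
  row 30 [11110]: (((1 AND 0) OR 1) OR ((1 XOR 1) IMPLIES 0)) -> 1
  row 31 [11111]: (((1 AND 1) OR 1) OR ((1 XOR 1) IMPLIES 1)) -> 1
Full result column, 8 rows per line (x1,x2 fixed per line; x3,x4,x5 runs 000..111 left to right):
  rows 0-7 [x1,x2=00]: 11110111  (ones: 7)
  rows 8-15 [x1,x2=01]: 01111111  (ones: 7)
  rows 16-23 [x1,x2=10]: 11110111  (ones: 7)
  rows 24-31 [x1,x2=11]: 01111111  (ones: 7)
Count of 1-rows = 7+7+7+7 = 28

28


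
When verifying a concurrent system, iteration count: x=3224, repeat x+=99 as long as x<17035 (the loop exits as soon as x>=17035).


Step 1: x goes from 3224 toward 17035 by 99; the body runs while x<17035, so iterations = ceil((bound-start)/step)
Step 2: Distance=13811
Step 3: ceil(13811/99)=140

140


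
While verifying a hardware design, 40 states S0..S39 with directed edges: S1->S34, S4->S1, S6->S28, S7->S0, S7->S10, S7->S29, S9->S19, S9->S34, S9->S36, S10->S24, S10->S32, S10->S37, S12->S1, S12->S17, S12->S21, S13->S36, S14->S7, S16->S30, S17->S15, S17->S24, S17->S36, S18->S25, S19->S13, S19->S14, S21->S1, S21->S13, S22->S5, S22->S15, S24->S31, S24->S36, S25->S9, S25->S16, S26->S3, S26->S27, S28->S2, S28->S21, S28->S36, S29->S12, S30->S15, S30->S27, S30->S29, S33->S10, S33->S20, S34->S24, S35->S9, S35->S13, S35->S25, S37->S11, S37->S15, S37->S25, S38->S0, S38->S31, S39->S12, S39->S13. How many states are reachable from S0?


BFS from S0:
  layer 0: {S0}
Reachable set: {S0}
Count = 1

1


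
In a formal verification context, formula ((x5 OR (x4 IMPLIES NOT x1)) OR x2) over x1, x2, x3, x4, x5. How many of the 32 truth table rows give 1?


Formula: ((x5 OR (x4 IMPLIES NOT x1)) OR x2) over 5 vars (32 rows)
Evaluate each row (x1, x2, x3, x4, x5 as bits, MSB first):
  row 0 [00000]: ((0 OR (0 IMPLIES NOT 0)) OR 0) -> 1
  row 1 [00001]: ((1 OR (0 IMPLIES NOT 0)) OR 0) -> 1
  row 2 [00010]: ((0 OR (1 IMPLIES NOT 0)) OR 0) -> 1
  row 3 [00011]: ((1 OR (1 IMPLIES NOT 0)) OR 0) -> 1
  row 4 [00100]: ((0 OR (0 IMPLIES NOT 0)) OR 0) -> 1
  row 5 [00101]: ((1 OR (0 IMPLIES NOT 0)) OR 0) -> 1
  row 6 [00110]: ((0 OR (1 IMPLIES NOT 0)) OR 0) -> 1
  row 7 [00111]: ((1 OR (1 IMPLIES NOT 0)) OR 0) -> 1
  row 8 [01000]: ((0 OR (0 IMPLIES NOT 0)) OR 1) -> 1
  row 9 [01001]: ((1 OR (0 IMPLIES NOT 0)) OR 1) -> 1
  row 10 [01010]: ((0 OR (1 IMPLIES NOT 0)) OR 1) -> 1
  row 11 [01011]: ((1 OR (1 IMPLIES NOT 0)) OR 1) -> 1
  row 12 [01100]: ((0 OR (0 IMPLIES NOT 0)) OR 1) -> 1
  row 13 [01101]: ((1 OR (0 IMPLIES NOT 0)) OR 1) -> 1
  row 14 [01110]: ((0 OR (1 IMPLIES NOT 0)) OR 1) -> 1
  row 15 [01111]: ((1 OR (1 IMPLIES NOT 0)) OR 1) -> 1
  row 16 [10000]: ((0 OR (0 IMPLIES NOT 1)) OR 0) -> 1
  row 17 [10001]: ((1 OR (0 IMPLIES NOT 1)) OR 0) -> 1
  row 18 [10010]: ((0 OR (1 IMPLIES NOT 1)) OR 0) -> 0
  row 19 [10011]: ((1 OR (1 IMPLIES NOT 1)) OR 0) -> 1
  row 20 [10100]: ((0 OR (0 IMPLIES NOT 1)) OR 0) -> 1
  row 21 [10101]: ((1 OR (0 IMPLIES NOT 1)) OR 0) -> 1
  row 22 [10110]: ((0 OR (1 IMPLIES NOT 1)) OR 0) -> 0
  row 23 [10111]: ((1 OR (1 IMPLIES NOT 1)) OR 0) -> 1
  row 24 [11000]: ((0 OR (0 IMPLIES NOT 1)) OR 1) -> 1
  row 25 [11001]: ((1 OR (0 IMPLIES NOT 1)) OR 1) -> 1
  row 26 [11010]: ((0 OR (1 IMPLIES NOT 1)) OR 1) -> 1
  row 27 [11011]: ((1 OR (1 IMPLIES NOT 1)) OR 1) -> 1
  row 28 [11100]: ((0 OR (0 IMPLIES NOT 1)) OR 1) -> 1
  row 29 [11101]: ((1 OR (0 IMPLIES NOT 1)) OR 1) -> 1
  row 30 [11110]: ((0 OR (1 IMPLIES NOT 1)) OR 1) -> 1
  row 31 [11111]: ((1 OR (1 IMPLIES NOT 1)) OR 1) -> 1
Full result column, 8 rows per line (x1,x2 fixed per line; x3,x4,x5 runs 000..111 left to right):
  rows 0-7 [x1,x2=00]: 11111111  (ones: 8)
  rows 8-15 [x1,x2=01]: 11111111  (ones: 8)
  rows 16-23 [x1,x2=10]: 11011101  (ones: 6)
  rows 24-31 [x1,x2=11]: 11111111  (ones: 8)
Count of 1-rows = 8+8+6+8 = 30

30


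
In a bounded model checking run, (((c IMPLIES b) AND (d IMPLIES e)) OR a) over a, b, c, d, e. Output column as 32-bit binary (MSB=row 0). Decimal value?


Formula: (((c IMPLIES b) AND (d IMPLIES e)) OR a) over a, b, c, d, e (32 rows)
Evaluate each row (bits = a,b,c,d,e, MSB first):
  row 0 [00000]: (((0 IMPLIES 0) AND (0 IMPLIES 0)) OR 0) -> 1
  row 1 [00001]: (((0 IMPLIES 0) AND (0 IMPLIES 1)) OR 0) -> 1
  row 2 [00010]: (((0 IMPLIES 0) AND (1 IMPLIES 0)) OR 0) -> 0
  row 3 [00011]: (((0 IMPLIES 0) AND (1 IMPLIES 1)) OR 0) -> 1
  row 4 [00100]: (((1 IMPLIES 0) AND (0 IMPLIES 0)) OR 0) -> 0
  row 5 [00101]: (((1 IMPLIES 0) AND (0 IMPLIES 1)) OR 0) -> 0
  row 6 [00110]: (((1 IMPLIES 0) AND (1 IMPLIES 0)) OR 0) -> 0
  row 7 [00111]: (((1 IMPLIES 0) AND (1 IMPLIES 1)) OR 0) -> 0
  row 8 [01000]: (((0 IMPLIES 1) AND (0 IMPLIES 0)) OR 0) -> 1
  row 9 [01001]: (((0 IMPLIES 1) AND (0 IMPLIES 1)) OR 0) -> 1
  row 10 [01010]: (((0 IMPLIES 1) AND (1 IMPLIES 0)) OR 0) -> 0
  row 11 [01011]: (((0 IMPLIES 1) AND (1 IMPLIES 1)) OR 0) -> 1
  row 12 [01100]: (((1 IMPLIES 1) AND (0 IMPLIES 0)) OR 0) -> 1
  row 13 [01101]: (((1 IMPLIES 1) AND (0 IMPLIES 1)) OR 0) -> 1
  row 14 [01110]: (((1 IMPLIES 1) AND (1 IMPLIES 0)) OR 0) -> 0
  row 15 [01111]: (((1 IMPLIES 1) AND (1 IMPLIES 1)) OR 0) -> 1
  row 16 [10000]: (((0 IMPLIES 0) AND (0 IMPLIES 0)) OR 1) -> 1
  row 17 [10001]: (((0 IMPLIES 0) AND (0 IMPLIES 1)) OR 1) -> 1
  row 18 [10010]: (((0 IMPLIES 0) AND (1 IMPLIES 0)) OR 1) -> 1
  row 19 [10011]: (((0 IMPLIES 0) AND (1 IMPLIES 1)) OR 1) -> 1
  row 20 [10100]: (((1 IMPLIES 0) AND (0 IMPLIES 0)) OR 1) -> 1
  row 21 [10101]: (((1 IMPLIES 0) AND (0 IMPLIES 1)) OR 1) -> 1
  row 22 [10110]: (((1 IMPLIES 0) AND (1 IMPLIES 0)) OR 1) -> 1
  row 23 [10111]: (((1 IMPLIES 0) AND (1 IMPLIES 1)) OR 1) -> 1
  row 24 [11000]: (((0 IMPLIES 1) AND (0 IMPLIES 0)) OR 1) -> 1
  row 25 [11001]: (((0 IMPLIES 1) AND (0 IMPLIES 1)) OR 1) -> 1
  row 26 [11010]: (((0 IMPLIES 1) AND (1 IMPLIES 0)) OR 1) -> 1
  row 27 [11011]: (((0 IMPLIES 1) AND (1 IMPLIES 1)) OR 1) -> 1
  row 28 [11100]: (((1 IMPLIES 1) AND (0 IMPLIES 0)) OR 1) -> 1
  row 29 [11101]: (((1 IMPLIES 1) AND (0 IMPLIES 1)) OR 1) -> 1
  row 30 [11110]: (((1 IMPLIES 1) AND (1 IMPLIES 0)) OR 1) -> 1
  row 31 [11111]: (((1 IMPLIES 1) AND (1 IMPLIES 1)) OR 1) -> 1
Full result column, 4 rows per line (a,b,c fixed per line; d,e runs 00..11 left to right):
  rows 0-3 [a,b,c=000]: 1101  = hex D
  rows 4-7 [a,b,c=001]: 0000  = hex 0
  rows 8-11 [a,b,c=010]: 1101  = hex D
  rows 12-15 [a,b,c=011]: 1101  = hex D
  rows 16-19 [a,b,c=100]: 1111  = hex F
  rows 20-23 [a,b,c=101]: 1111  = hex F
  rows 24-27 [a,b,c=110]: 1111  = hex F
  rows 28-31 [a,b,c=111]: 1111  = hex F
Output column (row 0 .. row 31) = 11010000110111011111111111111111
Output column grouped in 4s = 1101 0000 1101 1101 1111 1111 1111 1111 = 0xD0DDFFFF
Convert to decimal digit by digit (value = value*16 + digit):
  D -> 13
  13*16 + 0 = 208
  208*16 + 13 (D) = 3341
  3341*16 + 13 (D) = 53469
  53469*16 + 15 (F) = 855519
  855519*16 + 15 (F) = 13688319
  13688319*16 + 15 (F) = 219013119
  219013119*16 + 15 (F) = 3504209919
Decimal = 3504209919

3504209919


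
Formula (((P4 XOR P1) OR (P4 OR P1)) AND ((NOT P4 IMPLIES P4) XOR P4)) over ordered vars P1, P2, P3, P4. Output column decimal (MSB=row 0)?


Formula: (((P4 XOR P1) OR (P4 OR P1)) AND ((NOT P4 IMPLIES P4) XOR P4)) over P1, P2, P3, P4 (16 rows)
Evaluate each row (bits = P1,P2,P3,P4, MSB first):
  row 0 [0000]: (((0 XOR 0) OR (0 OR 0)) AND ((NOT 0 IMPLIES 0) XOR 0)) -> 0
  row 1 [0001]: (((1 XOR 0) OR (1 OR 0)) AND ((NOT 1 IMPLIES 1) XOR 1)) -> 0
  row 2 [0010]: (((0 XOR 0) OR (0 OR 0)) AND ((NOT 0 IMPLIES 0) XOR 0)) -> 0
  row 3 [0011]: (((1 XOR 0) OR (1 OR 0)) AND ((NOT 1 IMPLIES 1) XOR 1)) -> 0
  row 4 [0100]: (((0 XOR 0) OR (0 OR 0)) AND ((NOT 0 IMPLIES 0) XOR 0)) -> 0
  row 5 [0101]: (((1 XOR 0) OR (1 OR 0)) AND ((NOT 1 IMPLIES 1) XOR 1)) -> 0
  row 6 [0110]: (((0 XOR 0) OR (0 OR 0)) AND ((NOT 0 IMPLIES 0) XOR 0)) -> 0
  row 7 [0111]: (((1 XOR 0) OR (1 OR 0)) AND ((NOT 1 IMPLIES 1) XOR 1)) -> 0
  row 8 [1000]: (((0 XOR 1) OR (0 OR 1)) AND ((NOT 0 IMPLIES 0) XOR 0)) -> 0
  row 9 [1001]: (((1 XOR 1) OR (1 OR 1)) AND ((NOT 1 IMPLIES 1) XOR 1)) -> 0
  row 10 [1010]: (((0 XOR 1) OR (0 OR 1)) AND ((NOT 0 IMPLIES 0) XOR 0)) -> 0
  row 11 [1011]: (((1 XOR 1) OR (1 OR 1)) AND ((NOT 1 IMPLIES 1) XOR 1)) -> 0
  row 12 [1100]: (((0 XOR 1) OR (0 OR 1)) AND ((NOT 0 IMPLIES 0) XOR 0)) -> 0
  row 13 [1101]: (((1 XOR 1) OR (1 OR 1)) AND ((NOT 1 IMPLIES 1) XOR 1)) -> 0
  row 14 [1110]: (((0 XOR 1) OR (0 OR 1)) AND ((NOT 0 IMPLIES 0) XOR 0)) -> 0
  row 15 [1111]: (((1 XOR 1) OR (1 OR 1)) AND ((NOT 1 IMPLIES 1) XOR 1)) -> 0
Full result column, 4 rows per line (P1,P2 fixed per line; P3,P4 runs 00..11 left to right):
  rows 0-3 [P1,P2=00]: 0000  = hex 0
  rows 4-7 [P1,P2=01]: 0000  = hex 0
  rows 8-11 [P1,P2=10]: 0000  = hex 0
  rows 12-15 [P1,P2=11]: 0000  = hex 0
Output column (row 0 .. row 15) = 0000000000000000
Output column grouped in 4s = 0000 0000 0000 0000 = 0x0000
Convert to decimal digit by digit (value = value*16 + digit):
  0 -> 0
  0*16 + 0 = 0
  0*16 + 0 = 0
  0*16 + 0 = 0
Decimal = 0

0


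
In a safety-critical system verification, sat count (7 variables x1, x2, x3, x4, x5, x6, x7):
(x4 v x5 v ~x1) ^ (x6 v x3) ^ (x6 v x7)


CNF with 3 clauses over 7 vars (128 assignments).
An assignment satisfies CNF iff every clause has >=1 true literal.
Check each row (bits = x1,x2,x3,x4,x5,x6,x7; clause T/F shown):
  row 0 [0000000]: clauses=TFF -> 0
  row 1 [0000001]: clauses=TFT -> 0
  row 2 [0000010]: clauses=TTT -> 1
  row 3 [0000011]: clauses=TTT -> 1
  row 4 [0000100]: clauses=TFF -> 0
  (every remaining row is evaluated the same way; all 128 results are listed next)
Full result column, 8 rows per line (x1,x2,x3,x4 fixed per line; x5,x6,x7 runs 000..111 left to right):
  rows 0-7 [x1,x2,x3,x4=0000]: 00110011  (ones: 4)
  rows 8-15 [x1,x2,x3,x4=0001]: 00110011  (ones: 4)
  rows 16-23 [x1,x2,x3,x4=0010]: 01110111  (ones: 6)
  rows 24-31 [x1,x2,x3,x4=0011]: 01110111  (ones: 6)
  rows 32-39 [x1,x2,x3,x4=0100]: 00110011  (ones: 4)
  rows 40-47 [x1,x2,x3,x4=0101]: 00110011  (ones: 4)
  rows 48-55 [x1,x2,x3,x4=0110]: 01110111  (ones: 6)
  rows 56-63 [x1,x2,x3,x4=0111]: 01110111  (ones: 6)
  rows 64-71 [x1,x2,x3,x4=1000]: 00000011  (ones: 2)
  rows 72-79 [x1,x2,x3,x4=1001]: 00110011  (ones: 4)
  rows 80-87 [x1,x2,x3,x4=1010]: 00000111  (ones: 3)
  rows 88-95 [x1,x2,x3,x4=1011]: 01110111  (ones: 6)
  rows 96-103 [x1,x2,x3,x4=1100]: 00000011  (ones: 2)
  rows 104-111 [x1,x2,x3,x4=1101]: 00110011  (ones: 4)
  rows 112-119 [x1,x2,x3,x4=1110]: 00000111  (ones: 3)
  rows 120-127 [x1,x2,x3,x4=1111]: 01110111  (ones: 6)
Satisfying assignments = 4+4+6+6+4+4+6+6+2+4+3+6+2+4+3+6 = 70

70
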